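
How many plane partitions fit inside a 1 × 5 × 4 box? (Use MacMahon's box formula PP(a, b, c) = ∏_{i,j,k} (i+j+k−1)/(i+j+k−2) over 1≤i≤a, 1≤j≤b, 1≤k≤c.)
PP(1, 5, 4) = 126

Evaluate the triple product over i = 1..1, j = 1..5, k = 1..4. The factors are (2/1) · (3/2) · (4/3) · (5/4) · (3/2) · (4/3) · (5/4) · (6/5) · … (20 factors total). The numerators and denominators telescope so the product is an integer; carrying out the multiplication exactly gives PP(1, 5, 4) = 126.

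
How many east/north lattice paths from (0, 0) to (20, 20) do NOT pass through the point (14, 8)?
Number of paths = 131910318540

Total paths from (0, 0) to (20, 20): C(40, 20) = 137846528820. Paths through (14, 8): (paths (0, 0) → (14, 8)) × (paths (14, 8) → (20, 20)) = C(22, 14) · C(18, 6) = 319770 · 18564 = 5936210280. Avoidance count = 137846528820 − 5936210280 = 131910318540.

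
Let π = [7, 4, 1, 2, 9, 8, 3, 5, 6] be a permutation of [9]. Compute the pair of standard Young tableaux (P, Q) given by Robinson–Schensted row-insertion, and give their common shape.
P = [1, 2, 3, 5, 6] / [4, 8] / [7, 9];  Q = [1, 4, 5, 8, 9] / [2, 6] / [3, 7];  common shape = (5, 2, 2)

Row-insert the values π_1, π_2, … into P one at a time, bumping the leftmost entry strictly greater than the inserted value down to the next row. The recording tableau Q records, in position (i, j), the step at which that cell was added to P.
  Insert 7 (step 1): P = [7];  Q = [1]
  Insert 4 (step 2): P = [4] / [7];  Q = [1] / [2]
  Insert 1 (step 3): P = [1] / [4] / [7];  Q = [1] / [2] / [3]
  Insert 2 (step 4): P = [1, 2] / [4] / [7];  Q = [1, 4] / [2] / [3]
  Insert 9 (step 5): P = [1, 2, 9] / [4] / [7];  Q = [1, 4, 5] / [2] / [3]
  Insert 8 (step 6): P = [1, 2, 8] / [4, 9] / [7];  Q = [1, 4, 5] / [2, 6] / [3]
  Insert 3 (step 7): P = [1, 2, 3] / [4, 8] / [7, 9];  Q = [1, 4, 5] / [2, 6] / [3, 7]
  Insert 5 (step 8): P = [1, 2, 3, 5] / [4, 8] / [7, 9];  Q = [1, 4, 5, 8] / [2, 6] / [3, 7]
  Insert 6 (step 9): P = [1, 2, 3, 5, 6] / [4, 8] / [7, 9];  Q = [1, 4, 5, 8, 9] / [2, 6] / [3, 7]
Final shape: (5, 2, 2).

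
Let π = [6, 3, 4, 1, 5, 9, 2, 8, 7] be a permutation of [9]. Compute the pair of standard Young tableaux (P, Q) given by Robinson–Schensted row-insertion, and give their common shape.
P = [1, 2, 5, 7] / [3, 4, 8] / [6, 9];  Q = [1, 3, 5, 6] / [2, 7, 8] / [4, 9];  common shape = (4, 3, 2)

Row-insert the values π_1, π_2, … into P one at a time, bumping the leftmost entry strictly greater than the inserted value down to the next row. The recording tableau Q records, in position (i, j), the step at which that cell was added to P.
  Insert 6 (step 1): P = [6];  Q = [1]
  Insert 3 (step 2): P = [3] / [6];  Q = [1] / [2]
  Insert 4 (step 3): P = [3, 4] / [6];  Q = [1, 3] / [2]
  Insert 1 (step 4): P = [1, 4] / [3] / [6];  Q = [1, 3] / [2] / [4]
  Insert 5 (step 5): P = [1, 4, 5] / [3] / [6];  Q = [1, 3, 5] / [2] / [4]
  Insert 9 (step 6): P = [1, 4, 5, 9] / [3] / [6];  Q = [1, 3, 5, 6] / [2] / [4]
  Insert 2 (step 7): P = [1, 2, 5, 9] / [3, 4] / [6];  Q = [1, 3, 5, 6] / [2, 7] / [4]
  Insert 8 (step 8): P = [1, 2, 5, 8] / [3, 4, 9] / [6];  Q = [1, 3, 5, 6] / [2, 7, 8] / [4]
  Insert 7 (step 9): P = [1, 2, 5, 7] / [3, 4, 8] / [6, 9];  Q = [1, 3, 5, 6] / [2, 7, 8] / [4, 9]
Final shape: (4, 3, 2).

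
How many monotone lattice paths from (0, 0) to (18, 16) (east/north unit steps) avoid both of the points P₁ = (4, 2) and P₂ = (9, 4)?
Number of paths = 1484640430

Inclusion–exclusion. Total paths: C(34, 18) = 2203961430. Through P₁: C(6, 4)·C(28, 14) = 601749000. Through P₂: C(13, 9)·C(21, 9) = 210159950. Since P₁ is strictly southwest of P₂, a monotone path through both must visit P₁ then P₂; paths through both = C(6, 4)·C(7, 5)·C(21, 9) = 92587950. Avoid both = 2203961430 − 601749000 − 210159950 + 92587950 = 1484640430.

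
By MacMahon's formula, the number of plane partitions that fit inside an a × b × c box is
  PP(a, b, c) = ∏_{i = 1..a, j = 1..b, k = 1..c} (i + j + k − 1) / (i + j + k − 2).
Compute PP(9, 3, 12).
PP(9, 3, 12) = 217233856319480

Evaluate the triple product over i = 1..9, j = 1..3, k = 1..12. The factors are (2/1) · (3/2) · (4/3) · (5/4) · (6/5) · (7/6) · (8/7) · (9/8) · … (324 factors total). The numerators and denominators telescope so the product is an integer; carrying out the multiplication exactly gives PP(9, 3, 12) = 217233856319480.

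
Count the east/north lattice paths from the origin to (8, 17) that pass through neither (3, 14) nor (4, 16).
Number of paths = 1029470

Inclusion–exclusion. Total paths: C(25, 8) = 1081575. Through P₁: C(17, 3)·C(8, 5) = 38080. Through P₂: C(20, 4)·C(5, 4) = 24225. Since P₁ is strictly southwest of P₂, a monotone path through both must visit P₁ then P₂; paths through both = C(17, 3)·C(3, 1)·C(5, 4) = 10200. Avoid both = 1081575 − 38080 − 24225 + 10200 = 1029470.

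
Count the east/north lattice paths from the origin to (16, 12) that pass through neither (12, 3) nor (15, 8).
Number of paths = 27772260

Inclusion–exclusion. Total paths: C(28, 16) = 30421755. Through P₁: C(15, 12)·C(13, 4) = 325325. Through P₂: C(23, 15)·C(5, 1) = 2451570. Since P₁ is strictly southwest of P₂, a monotone path through both must visit P₁ then P₂; paths through both = C(15, 12)·C(8, 3)·C(5, 1) = 127400. Avoid both = 30421755 − 325325 − 2451570 + 127400 = 27772260.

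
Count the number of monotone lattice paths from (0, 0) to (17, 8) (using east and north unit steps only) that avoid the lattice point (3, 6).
Number of paths = 1071495

Total paths from (0, 0) to (17, 8): C(25, 17) = 1081575. Paths through (3, 6): (paths (0, 0) → (3, 6)) × (paths (3, 6) → (17, 8)) = C(9, 3) · C(16, 14) = 84 · 120 = 10080. Avoidance count = 1081575 − 10080 = 1071495.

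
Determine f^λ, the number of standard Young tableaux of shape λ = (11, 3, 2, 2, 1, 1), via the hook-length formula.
# SYT of shape (11, 3, 2, 2, 1, 1) = 12950685

Hook-length formula: f^λ = n! / Π hook(c), product over all cells c of the Young diagram. For λ = (11, 3, 2, 2, 1, 1), n = 20 boxes. Hook lengths by row (left-to-right, top-to-bottom): [16, 13, 10, 8, 7, 6, 5, 4, 3, 2, 1]; [7, 4, 1]; [5, 2]; [4, 1]; [2]; [1]. Product of hooks = 187858944000. So f^λ = 20! / 187858944000 = 2432902008176640000 / 187858944000 = 12950685.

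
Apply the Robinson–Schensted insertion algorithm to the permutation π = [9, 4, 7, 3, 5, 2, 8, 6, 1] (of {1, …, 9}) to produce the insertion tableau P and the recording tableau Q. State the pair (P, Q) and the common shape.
P = [1, 5, 6] / [2, 7, 8] / [3] / [4] / [9];  Q = [1, 3, 7] / [2, 5, 8] / [4] / [6] / [9];  common shape = (3, 3, 1, 1, 1)

Row-insert the values π_1, π_2, … into P one at a time, bumping the leftmost entry strictly greater than the inserted value down to the next row. The recording tableau Q records, in position (i, j), the step at which that cell was added to P.
  Insert 9 (step 1): P = [9];  Q = [1]
  Insert 4 (step 2): P = [4] / [9];  Q = [1] / [2]
  Insert 7 (step 3): P = [4, 7] / [9];  Q = [1, 3] / [2]
  Insert 3 (step 4): P = [3, 7] / [4] / [9];  Q = [1, 3] / [2] / [4]
  Insert 5 (step 5): P = [3, 5] / [4, 7] / [9];  Q = [1, 3] / [2, 5] / [4]
  Insert 2 (step 6): P = [2, 5] / [3, 7] / [4] / [9];  Q = [1, 3] / [2, 5] / [4] / [6]
  Insert 8 (step 7): P = [2, 5, 8] / [3, 7] / [4] / [9];  Q = [1, 3, 7] / [2, 5] / [4] / [6]
  Insert 6 (step 8): P = [2, 5, 6] / [3, 7, 8] / [4] / [9];  Q = [1, 3, 7] / [2, 5, 8] / [4] / [6]
  Insert 1 (step 9): P = [1, 5, 6] / [2, 7, 8] / [3] / [4] / [9];  Q = [1, 3, 7] / [2, 5, 8] / [4] / [6] / [9]
Final shape: (3, 3, 1, 1, 1).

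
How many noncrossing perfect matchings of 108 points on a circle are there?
C_54 = 451959718027953471447609509424

These noncrossing handshakes are counted by the Catalan number C_n = (1/(n + 1)) · C(2n, n). For n = 54: C_54 = (1/55) · C(108, 54) = 24857784491537440929618523018320/55 = 451959718027953471447609509424.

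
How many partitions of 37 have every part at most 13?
p(37, parts ≤ 13) = 15988

Use the recurrence p(n, m) = p(n, m−1) + p(n−m, m): either the largest part is < m (count p(n, m−1)) or the largest part is exactly m (remove one copy of m, count p(n−m, m)). With p(0, ·) = 1 this gives p(37, parts ≤ 13) = 15988. (By conjugating Young diagrams, this also counts partitions of 37 into at most 13 parts.)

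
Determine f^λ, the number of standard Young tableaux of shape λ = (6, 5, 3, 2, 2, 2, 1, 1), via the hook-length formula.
# SYT of shape (6, 5, 3, 2, 2, 2, 1, 1) = 2961389970

Hook-length formula: f^λ = n! / Π hook(c), product over all cells c of the Young diagram. For λ = (6, 5, 3, 2, 2, 2, 1, 1), n = 22 boxes. Hook lengths by row (left-to-right, top-to-bottom): [13, 10, 6, 4, 3, 1]; [11, 8, 4, 2, 1]; [8, 5, 1]; [6, 3]; [5, 2]; [4, 1]; [2]; [1]. Product of hooks = 379551744000. So f^λ = 22! / 379551744000 = 1124000727777607680000 / 379551744000 = 2961389970.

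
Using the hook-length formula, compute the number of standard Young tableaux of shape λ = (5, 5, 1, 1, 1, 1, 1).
# SYT of shape (5, 5, 1, 1, 1, 1, 1) = 34398

Hook-length formula: f^λ = n! / Π hook(c), product over all cells c of the Young diagram. For λ = (5, 5, 1, 1, 1, 1, 1), n = 15 boxes. Hook lengths by row (left-to-right, top-to-bottom): [11, 5, 4, 3, 2]; [10, 4, 3, 2, 1]; [5]; [4]; [3]; [2]; [1]. Product of hooks = 38016000. So f^λ = 15! / 38016000 = 1307674368000 / 38016000 = 34398.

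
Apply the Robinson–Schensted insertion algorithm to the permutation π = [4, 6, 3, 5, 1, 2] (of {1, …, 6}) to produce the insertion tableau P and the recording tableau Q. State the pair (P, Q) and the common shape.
P = [1, 2] / [3, 5] / [4, 6];  Q = [1, 2] / [3, 4] / [5, 6];  common shape = (2, 2, 2)

Row-insert the values π_1, π_2, … into P one at a time, bumping the leftmost entry strictly greater than the inserted value down to the next row. The recording tableau Q records, in position (i, j), the step at which that cell was added to P.
  Insert 4 (step 1): P = [4];  Q = [1]
  Insert 6 (step 2): P = [4, 6];  Q = [1, 2]
  Insert 3 (step 3): P = [3, 6] / [4];  Q = [1, 2] / [3]
  Insert 5 (step 4): P = [3, 5] / [4, 6];  Q = [1, 2] / [3, 4]
  Insert 1 (step 5): P = [1, 5] / [3, 6] / [4];  Q = [1, 2] / [3, 4] / [5]
  Insert 2 (step 6): P = [1, 2] / [3, 5] / [4, 6];  Q = [1, 2] / [3, 4] / [5, 6]
Final shape: (2, 2, 2).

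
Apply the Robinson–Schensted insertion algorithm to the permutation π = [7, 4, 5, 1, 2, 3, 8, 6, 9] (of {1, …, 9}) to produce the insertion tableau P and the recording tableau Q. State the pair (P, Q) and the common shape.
P = [1, 2, 3, 6, 9] / [4, 5, 8] / [7];  Q = [1, 3, 6, 7, 9] / [2, 5, 8] / [4];  common shape = (5, 3, 1)

Row-insert the values π_1, π_2, … into P one at a time, bumping the leftmost entry strictly greater than the inserted value down to the next row. The recording tableau Q records, in position (i, j), the step at which that cell was added to P.
  Insert 7 (step 1): P = [7];  Q = [1]
  Insert 4 (step 2): P = [4] / [7];  Q = [1] / [2]
  Insert 5 (step 3): P = [4, 5] / [7];  Q = [1, 3] / [2]
  Insert 1 (step 4): P = [1, 5] / [4] / [7];  Q = [1, 3] / [2] / [4]
  Insert 2 (step 5): P = [1, 2] / [4, 5] / [7];  Q = [1, 3] / [2, 5] / [4]
  Insert 3 (step 6): P = [1, 2, 3] / [4, 5] / [7];  Q = [1, 3, 6] / [2, 5] / [4]
  Insert 8 (step 7): P = [1, 2, 3, 8] / [4, 5] / [7];  Q = [1, 3, 6, 7] / [2, 5] / [4]
  Insert 6 (step 8): P = [1, 2, 3, 6] / [4, 5, 8] / [7];  Q = [1, 3, 6, 7] / [2, 5, 8] / [4]
  Insert 9 (step 9): P = [1, 2, 3, 6, 9] / [4, 5, 8] / [7];  Q = [1, 3, 6, 7, 9] / [2, 5, 8] / [4]
Final shape: (5, 3, 1).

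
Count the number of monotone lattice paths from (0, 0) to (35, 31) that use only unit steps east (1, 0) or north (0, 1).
Number of paths = 6406484391866534976

A monotone lattice path from (0, 0) to (35, 31) consists of 35 east steps and 31 north steps in some order, so it is determined by which 35 of the 66 steps are east. The count is C(66, 35) = 6406484391866534976.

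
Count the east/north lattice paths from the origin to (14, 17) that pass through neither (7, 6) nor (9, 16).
Number of paths = 198994227

Inclusion–exclusion. Total paths: C(31, 14) = 265182525. Through P₁: C(13, 7)·C(18, 7) = 54609984. Through P₂: C(25, 9)·C(6, 5) = 12257850. Since P₁ is strictly southwest of P₂, a monotone path through both must visit P₁ then P₂; paths through both = C(13, 7)·C(12, 2)·C(6, 5) = 679536. Avoid both = 265182525 − 54609984 − 12257850 + 679536 = 198994227.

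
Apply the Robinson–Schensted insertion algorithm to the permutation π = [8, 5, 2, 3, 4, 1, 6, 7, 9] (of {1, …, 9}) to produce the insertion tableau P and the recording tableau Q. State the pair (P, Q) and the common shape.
P = [1, 3, 4, 6, 7, 9] / [2] / [5] / [8];  Q = [1, 4, 5, 7, 8, 9] / [2] / [3] / [6];  common shape = (6, 1, 1, 1)

Row-insert the values π_1, π_2, … into P one at a time, bumping the leftmost entry strictly greater than the inserted value down to the next row. The recording tableau Q records, in position (i, j), the step at which that cell was added to P.
  Insert 8 (step 1): P = [8];  Q = [1]
  Insert 5 (step 2): P = [5] / [8];  Q = [1] / [2]
  Insert 2 (step 3): P = [2] / [5] / [8];  Q = [1] / [2] / [3]
  Insert 3 (step 4): P = [2, 3] / [5] / [8];  Q = [1, 4] / [2] / [3]
  Insert 4 (step 5): P = [2, 3, 4] / [5] / [8];  Q = [1, 4, 5] / [2] / [3]
  Insert 1 (step 6): P = [1, 3, 4] / [2] / [5] / [8];  Q = [1, 4, 5] / [2] / [3] / [6]
  Insert 6 (step 7): P = [1, 3, 4, 6] / [2] / [5] / [8];  Q = [1, 4, 5, 7] / [2] / [3] / [6]
  Insert 7 (step 8): P = [1, 3, 4, 6, 7] / [2] / [5] / [8];  Q = [1, 4, 5, 7, 8] / [2] / [3] / [6]
  Insert 9 (step 9): P = [1, 3, 4, 6, 7, 9] / [2] / [5] / [8];  Q = [1, 4, 5, 7, 8, 9] / [2] / [3] / [6]
Final shape: (6, 1, 1, 1).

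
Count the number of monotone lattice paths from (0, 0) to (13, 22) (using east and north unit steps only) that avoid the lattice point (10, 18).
Number of paths = 1017028950

Total paths from (0, 0) to (13, 22): C(35, 13) = 1476337800. Paths through (10, 18): (paths (0, 0) → (10, 18)) × (paths (10, 18) → (13, 22)) = C(28, 10) · C(7, 3) = 13123110 · 35 = 459308850. Avoidance count = 1476337800 − 459308850 = 1017028950.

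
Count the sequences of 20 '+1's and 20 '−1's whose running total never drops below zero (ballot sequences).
C_20 = 6564120420

These ballot sequences are counted by the Catalan number C_n = (1/(n + 1)) · C(2n, n). For n = 20: C_20 = (1/21) · C(40, 20) = 137846528820/21 = 6564120420.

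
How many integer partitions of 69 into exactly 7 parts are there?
p(69, 7 parts) = 51508

Partitions of n into exactly k parts are in bijection with partitions of n − k into at most k parts (subtract 1 from each part). So p(69, exactly 7) = p(62, parts ≤ 7). Computing via the recurrence p(m, j) = p(m, j−1) + p(m−j, j) gives 51508.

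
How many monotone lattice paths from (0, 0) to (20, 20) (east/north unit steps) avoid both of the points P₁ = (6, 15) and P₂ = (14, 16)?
Number of paths = 106779344238

Inclusion–exclusion. Total paths: C(40, 20) = 137846528820. Through P₁: C(21, 6)·C(19, 14) = 630981792. Through P₂: C(30, 14)·C(10, 6) = 30538761750. Since P₁ is strictly southwest of P₂, a monotone path through both must visit P₁ then P₂; paths through both = C(21, 6)·C(9, 8)·C(10, 6) = 102558960. Avoid both = 137846528820 − 630981792 − 30538761750 + 102558960 = 106779344238.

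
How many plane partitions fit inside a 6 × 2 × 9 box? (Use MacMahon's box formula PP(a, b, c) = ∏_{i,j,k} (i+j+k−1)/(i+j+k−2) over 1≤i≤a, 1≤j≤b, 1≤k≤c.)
PP(6, 2, 9) = 5725720

Evaluate the triple product over i = 1..6, j = 1..2, k = 1..9. The factors are (2/1) · (3/2) · (4/3) · (5/4) · (6/5) · (7/6) · (8/7) · (9/8) · … (108 factors total). The numerators and denominators telescope so the product is an integer; carrying out the multiplication exactly gives PP(6, 2, 9) = 5725720.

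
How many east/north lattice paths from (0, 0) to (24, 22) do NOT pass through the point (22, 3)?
Number of paths = 7890370630950

Total paths from (0, 0) to (24, 22): C(46, 24) = 7890371113950. Paths through (22, 3): (paths (0, 0) → (22, 3)) × (paths (22, 3) → (24, 22)) = C(25, 22) · C(21, 2) = 2300 · 210 = 483000. Avoidance count = 7890371113950 − 483000 = 7890370630950.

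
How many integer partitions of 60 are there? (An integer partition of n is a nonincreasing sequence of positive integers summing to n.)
p(60) = 966467

Compute p(n) via the recurrence p(n, m) = p(n, m−1) + p(n−m, m), where p(n, m) counts partitions of n with all parts ≤ m and p(n) = p(n, n). The base cases are p(0, m) = 1 and p(n, 0) = 0 for n > 0. Filling the table yields p(60) = 966467. (Euler's pentagonal recurrence is an alternative.)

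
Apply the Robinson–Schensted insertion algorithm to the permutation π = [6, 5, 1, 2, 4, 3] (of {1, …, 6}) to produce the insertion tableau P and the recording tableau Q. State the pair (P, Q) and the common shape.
P = [1, 2, 3] / [4] / [5] / [6];  Q = [1, 4, 5] / [2] / [3] / [6];  common shape = (3, 1, 1, 1)

Row-insert the values π_1, π_2, … into P one at a time, bumping the leftmost entry strictly greater than the inserted value down to the next row. The recording tableau Q records, in position (i, j), the step at which that cell was added to P.
  Insert 6 (step 1): P = [6];  Q = [1]
  Insert 5 (step 2): P = [5] / [6];  Q = [1] / [2]
  Insert 1 (step 3): P = [1] / [5] / [6];  Q = [1] / [2] / [3]
  Insert 2 (step 4): P = [1, 2] / [5] / [6];  Q = [1, 4] / [2] / [3]
  Insert 4 (step 5): P = [1, 2, 4] / [5] / [6];  Q = [1, 4, 5] / [2] / [3]
  Insert 3 (step 6): P = [1, 2, 3] / [4] / [5] / [6];  Q = [1, 4, 5] / [2] / [3] / [6]
Final shape: (3, 1, 1, 1).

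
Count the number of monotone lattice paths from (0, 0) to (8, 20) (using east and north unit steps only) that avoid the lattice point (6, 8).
Number of paths = 2834832

Total paths from (0, 0) to (8, 20): C(28, 8) = 3108105. Paths through (6, 8): (paths (0, 0) → (6, 8)) × (paths (6, 8) → (8, 20)) = C(14, 6) · C(14, 2) = 3003 · 91 = 273273. Avoidance count = 3108105 − 273273 = 2834832.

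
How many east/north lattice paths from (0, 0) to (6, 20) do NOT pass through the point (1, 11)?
Number of paths = 206206

Total paths from (0, 0) to (6, 20): C(26, 6) = 230230. Paths through (1, 11): (paths (0, 0) → (1, 11)) × (paths (1, 11) → (6, 20)) = C(12, 1) · C(14, 5) = 12 · 2002 = 24024. Avoidance count = 230230 − 24024 = 206206.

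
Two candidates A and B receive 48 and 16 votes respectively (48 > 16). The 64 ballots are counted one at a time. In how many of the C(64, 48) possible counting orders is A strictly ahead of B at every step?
Strict-lead orderings = 244263468539790

Total orderings of the 64 votes with 48 for A: C(64, 48) = 488526937079580. By the Bertrand ballot formula (Cycle Lemma / reflection principle), the number of orderings in which A is strictly ahead of B throughout is (p − q)/(p + q) · C(p + q, p) = (48 − 16)/(48 + 16) · 488526937079580 = 244263468539790.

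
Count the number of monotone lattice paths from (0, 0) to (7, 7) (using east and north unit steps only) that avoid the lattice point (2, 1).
Number of paths = 2046

Total paths from (0, 0) to (7, 7): C(14, 7) = 3432. Paths through (2, 1): (paths (0, 0) → (2, 1)) × (paths (2, 1) → (7, 7)) = C(3, 2) · C(11, 5) = 3 · 462 = 1386. Avoidance count = 3432 − 1386 = 2046.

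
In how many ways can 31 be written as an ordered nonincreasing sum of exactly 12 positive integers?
p(31, 12 parts) = 460

Partitions of n into exactly k parts are in bijection with partitions of n − k into at most k parts (subtract 1 from each part). So p(31, exactly 12) = p(19, parts ≤ 12). Computing via the recurrence p(m, j) = p(m, j−1) + p(m−j, j) gives 460.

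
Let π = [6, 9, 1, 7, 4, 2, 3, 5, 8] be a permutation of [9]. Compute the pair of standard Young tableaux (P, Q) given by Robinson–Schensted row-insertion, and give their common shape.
P = [1, 2, 3, 5, 8] / [4, 7] / [6] / [9];  Q = [1, 2, 7, 8, 9] / [3, 4] / [5] / [6];  common shape = (5, 2, 1, 1)

Row-insert the values π_1, π_2, … into P one at a time, bumping the leftmost entry strictly greater than the inserted value down to the next row. The recording tableau Q records, in position (i, j), the step at which that cell was added to P.
  Insert 6 (step 1): P = [6];  Q = [1]
  Insert 9 (step 2): P = [6, 9];  Q = [1, 2]
  Insert 1 (step 3): P = [1, 9] / [6];  Q = [1, 2] / [3]
  Insert 7 (step 4): P = [1, 7] / [6, 9];  Q = [1, 2] / [3, 4]
  Insert 4 (step 5): P = [1, 4] / [6, 7] / [9];  Q = [1, 2] / [3, 4] / [5]
  Insert 2 (step 6): P = [1, 2] / [4, 7] / [6] / [9];  Q = [1, 2] / [3, 4] / [5] / [6]
  Insert 3 (step 7): P = [1, 2, 3] / [4, 7] / [6] / [9];  Q = [1, 2, 7] / [3, 4] / [5] / [6]
  Insert 5 (step 8): P = [1, 2, 3, 5] / [4, 7] / [6] / [9];  Q = [1, 2, 7, 8] / [3, 4] / [5] / [6]
  Insert 8 (step 9): P = [1, 2, 3, 5, 8] / [4, 7] / [6] / [9];  Q = [1, 2, 7, 8, 9] / [3, 4] / [5] / [6]
Final shape: (5, 2, 1, 1).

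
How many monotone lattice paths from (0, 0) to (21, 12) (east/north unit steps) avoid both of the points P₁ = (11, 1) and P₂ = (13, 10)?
Number of paths = 299131458

Inclusion–exclusion. Total paths: C(33, 21) = 354817320. Through P₁: C(12, 11)·C(21, 10) = 4232592. Through P₂: C(23, 13)·C(10, 8) = 51482970. Since P₁ is strictly southwest of P₂, a monotone path through both must visit P₁ then P₂; paths through both = C(12, 11)·C(11, 2)·C(10, 8) = 29700. Avoid both = 354817320 − 4232592 − 51482970 + 29700 = 299131458.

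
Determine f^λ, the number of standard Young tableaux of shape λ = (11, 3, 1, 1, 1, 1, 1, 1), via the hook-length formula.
# SYT of shape (11, 3, 1, 1, 1, 1, 1, 1) = 2351440

Hook-length formula: f^λ = n! / Π hook(c), product over all cells c of the Young diagram. For λ = (11, 3, 1, 1, 1, 1, 1, 1), n = 20 boxes. Hook lengths by row (left-to-right, top-to-bottom): [18, 11, 10, 8, 7, 6, 5, 4, 3, 2, 1]; [9, 2, 1]; [6]; [5]; [4]; [3]; [2]; [1]. Product of hooks = 1034643456000. So f^λ = 20! / 1034643456000 = 2432902008176640000 / 1034643456000 = 2351440.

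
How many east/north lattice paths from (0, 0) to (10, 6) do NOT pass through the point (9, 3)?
Number of paths = 7128

Total paths from (0, 0) to (10, 6): C(16, 10) = 8008. Paths through (9, 3): (paths (0, 0) → (9, 3)) × (paths (9, 3) → (10, 6)) = C(12, 9) · C(4, 1) = 220 · 4 = 880. Avoidance count = 8008 − 880 = 7128.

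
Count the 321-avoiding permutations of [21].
C_21 = 24466267020

These 321-avoiding permutations are counted by the Catalan number C_n = (1/(n + 1)) · C(2n, n). For n = 21: C_21 = (1/22) · C(42, 21) = 538257874440/22 = 24466267020.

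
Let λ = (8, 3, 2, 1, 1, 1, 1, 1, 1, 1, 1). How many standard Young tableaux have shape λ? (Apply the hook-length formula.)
# SYT of shape (8, 3, 2, 1, 1, 1, 1, 1, 1, 1, 1) = 25865840

Hook-length formula: f^λ = n! / Π hook(c), product over all cells c of the Young diagram. For λ = (8, 3, 2, 1, 1, 1, 1, 1, 1, 1, 1), n = 21 boxes. Hook lengths by row (left-to-right, top-to-bottom): [18, 9, 7, 5, 4, 3, 2, 1]; [12, 3, 1]; [10, 1]; [8]; [7]; [6]; [5]; [4]; [3]; [2]; [1]. Product of hooks = 1975228416000. So f^λ = 21! / 1975228416000 = 51090942171709440000 / 1975228416000 = 25865840.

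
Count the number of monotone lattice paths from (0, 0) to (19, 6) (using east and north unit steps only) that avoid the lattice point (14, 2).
Number of paths = 161980

Total paths from (0, 0) to (19, 6): C(25, 19) = 177100. Paths through (14, 2): (paths (0, 0) → (14, 2)) × (paths (14, 2) → (19, 6)) = C(16, 14) · C(9, 5) = 120 · 126 = 15120. Avoidance count = 177100 − 15120 = 161980.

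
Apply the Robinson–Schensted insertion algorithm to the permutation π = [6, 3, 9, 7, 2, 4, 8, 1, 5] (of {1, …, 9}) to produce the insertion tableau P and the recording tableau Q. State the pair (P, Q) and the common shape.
P = [1, 4, 5] / [2, 7, 8] / [3, 9] / [6];  Q = [1, 3, 7] / [2, 4, 9] / [5, 6] / [8];  common shape = (3, 3, 2, 1)

Row-insert the values π_1, π_2, … into P one at a time, bumping the leftmost entry strictly greater than the inserted value down to the next row. The recording tableau Q records, in position (i, j), the step at which that cell was added to P.
  Insert 6 (step 1): P = [6];  Q = [1]
  Insert 3 (step 2): P = [3] / [6];  Q = [1] / [2]
  Insert 9 (step 3): P = [3, 9] / [6];  Q = [1, 3] / [2]
  Insert 7 (step 4): P = [3, 7] / [6, 9];  Q = [1, 3] / [2, 4]
  Insert 2 (step 5): P = [2, 7] / [3, 9] / [6];  Q = [1, 3] / [2, 4] / [5]
  Insert 4 (step 6): P = [2, 4] / [3, 7] / [6, 9];  Q = [1, 3] / [2, 4] / [5, 6]
  Insert 8 (step 7): P = [2, 4, 8] / [3, 7] / [6, 9];  Q = [1, 3, 7] / [2, 4] / [5, 6]
  Insert 1 (step 8): P = [1, 4, 8] / [2, 7] / [3, 9] / [6];  Q = [1, 3, 7] / [2, 4] / [5, 6] / [8]
  Insert 5 (step 9): P = [1, 4, 5] / [2, 7, 8] / [3, 9] / [6];  Q = [1, 3, 7] / [2, 4, 9] / [5, 6] / [8]
Final shape: (3, 3, 2, 1).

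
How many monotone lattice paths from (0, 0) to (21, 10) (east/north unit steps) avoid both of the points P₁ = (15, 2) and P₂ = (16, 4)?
Number of paths = 41893863

Inclusion–exclusion. Total paths: C(31, 21) = 44352165. Through P₁: C(17, 15)·C(14, 6) = 408408. Through P₂: C(20, 16)·C(11, 5) = 2238390. Since P₁ is strictly southwest of P₂, a monotone path through both must visit P₁ then P₂; paths through both = C(17, 15)·C(3, 1)·C(11, 5) = 188496. Avoid both = 44352165 − 408408 − 2238390 + 188496 = 41893863.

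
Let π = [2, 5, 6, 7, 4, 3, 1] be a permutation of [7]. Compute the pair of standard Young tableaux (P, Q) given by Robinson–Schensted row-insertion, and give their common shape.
P = [1, 3, 6, 7] / [2] / [4] / [5];  Q = [1, 2, 3, 4] / [5] / [6] / [7];  common shape = (4, 1, 1, 1)

Row-insert the values π_1, π_2, … into P one at a time, bumping the leftmost entry strictly greater than the inserted value down to the next row. The recording tableau Q records, in position (i, j), the step at which that cell was added to P.
  Insert 2 (step 1): P = [2];  Q = [1]
  Insert 5 (step 2): P = [2, 5];  Q = [1, 2]
  Insert 6 (step 3): P = [2, 5, 6];  Q = [1, 2, 3]
  Insert 7 (step 4): P = [2, 5, 6, 7];  Q = [1, 2, 3, 4]
  Insert 4 (step 5): P = [2, 4, 6, 7] / [5];  Q = [1, 2, 3, 4] / [5]
  Insert 3 (step 6): P = [2, 3, 6, 7] / [4] / [5];  Q = [1, 2, 3, 4] / [5] / [6]
  Insert 1 (step 7): P = [1, 3, 6, 7] / [2] / [4] / [5];  Q = [1, 2, 3, 4] / [5] / [6] / [7]
Final shape: (4, 1, 1, 1).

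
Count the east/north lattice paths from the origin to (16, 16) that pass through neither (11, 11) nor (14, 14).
Number of paths = 267263766

Inclusion–exclusion. Total paths: C(32, 16) = 601080390. Through P₁: C(22, 11)·C(10, 5) = 177768864. Through P₂: C(28, 14)·C(4, 2) = 240699600. Since P₁ is strictly southwest of P₂, a monotone path through both must visit P₁ then P₂; paths through both = C(22, 11)·C(6, 3)·C(4, 2) = 84651840. Avoid both = 601080390 − 177768864 − 240699600 + 84651840 = 267263766.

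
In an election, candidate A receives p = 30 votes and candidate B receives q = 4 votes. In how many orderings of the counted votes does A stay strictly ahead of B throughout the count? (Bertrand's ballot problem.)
Strict-lead orderings = 35464

Total orderings of the 34 votes with 30 for A: C(34, 30) = 46376. By the Bertrand ballot formula (Cycle Lemma / reflection principle), the number of orderings in which A is strictly ahead of B throughout is (p − q)/(p + q) · C(p + q, p) = (30 − 4)/(30 + 4) · 46376 = 35464.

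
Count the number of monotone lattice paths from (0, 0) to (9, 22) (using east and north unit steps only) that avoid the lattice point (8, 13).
Number of paths = 18125175

Total paths from (0, 0) to (9, 22): C(31, 9) = 20160075. Paths through (8, 13): (paths (0, 0) → (8, 13)) × (paths (8, 13) → (9, 22)) = C(21, 8) · C(10, 1) = 203490 · 10 = 2034900. Avoidance count = 20160075 − 2034900 = 18125175.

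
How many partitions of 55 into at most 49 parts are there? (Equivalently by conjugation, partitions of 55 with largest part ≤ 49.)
p(55, parts ≤ 49) = 451257

Use the recurrence p(n, m) = p(n, m−1) + p(n−m, m): either the largest part is < m (count p(n, m−1)) or the largest part is exactly m (remove one copy of m, count p(n−m, m)). With p(0, ·) = 1 this gives p(55, parts ≤ 49) = 451257. (By conjugating Young diagrams, this also counts partitions of 55 into at most 49 parts.)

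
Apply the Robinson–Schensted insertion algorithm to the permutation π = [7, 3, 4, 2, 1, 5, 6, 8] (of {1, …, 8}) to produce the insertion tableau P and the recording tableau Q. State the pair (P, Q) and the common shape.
P = [1, 4, 5, 6, 8] / [2] / [3] / [7];  Q = [1, 3, 6, 7, 8] / [2] / [4] / [5];  common shape = (5, 1, 1, 1)

Row-insert the values π_1, π_2, … into P one at a time, bumping the leftmost entry strictly greater than the inserted value down to the next row. The recording tableau Q records, in position (i, j), the step at which that cell was added to P.
  Insert 7 (step 1): P = [7];  Q = [1]
  Insert 3 (step 2): P = [3] / [7];  Q = [1] / [2]
  Insert 4 (step 3): P = [3, 4] / [7];  Q = [1, 3] / [2]
  Insert 2 (step 4): P = [2, 4] / [3] / [7];  Q = [1, 3] / [2] / [4]
  Insert 1 (step 5): P = [1, 4] / [2] / [3] / [7];  Q = [1, 3] / [2] / [4] / [5]
  Insert 5 (step 6): P = [1, 4, 5] / [2] / [3] / [7];  Q = [1, 3, 6] / [2] / [4] / [5]
  Insert 6 (step 7): P = [1, 4, 5, 6] / [2] / [3] / [7];  Q = [1, 3, 6, 7] / [2] / [4] / [5]
  Insert 8 (step 8): P = [1, 4, 5, 6, 8] / [2] / [3] / [7];  Q = [1, 3, 6, 7, 8] / [2] / [4] / [5]
Final shape: (5, 1, 1, 1).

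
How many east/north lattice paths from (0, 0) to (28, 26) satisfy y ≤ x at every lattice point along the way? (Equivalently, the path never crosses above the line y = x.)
Number of paths = 194214400834356

By the reflection principle (André's argument), the number of monotone paths to (28, 26) with n ≤ m that never go above y = x is C(54, 28) − C(54, 29) = 1877405874732108 − 1683191473897752 = 194214400834356.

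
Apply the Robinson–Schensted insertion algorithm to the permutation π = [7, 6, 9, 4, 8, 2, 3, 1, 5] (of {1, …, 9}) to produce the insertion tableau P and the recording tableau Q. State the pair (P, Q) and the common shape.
P = [1, 3, 5] / [2, 8] / [4, 9] / [6] / [7];  Q = [1, 3, 9] / [2, 5] / [4, 7] / [6] / [8];  common shape = (3, 2, 2, 1, 1)

Row-insert the values π_1, π_2, … into P one at a time, bumping the leftmost entry strictly greater than the inserted value down to the next row. The recording tableau Q records, in position (i, j), the step at which that cell was added to P.
  Insert 7 (step 1): P = [7];  Q = [1]
  Insert 6 (step 2): P = [6] / [7];  Q = [1] / [2]
  Insert 9 (step 3): P = [6, 9] / [7];  Q = [1, 3] / [2]
  Insert 4 (step 4): P = [4, 9] / [6] / [7];  Q = [1, 3] / [2] / [4]
  Insert 8 (step 5): P = [4, 8] / [6, 9] / [7];  Q = [1, 3] / [2, 5] / [4]
  Insert 2 (step 6): P = [2, 8] / [4, 9] / [6] / [7];  Q = [1, 3] / [2, 5] / [4] / [6]
  Insert 3 (step 7): P = [2, 3] / [4, 8] / [6, 9] / [7];  Q = [1, 3] / [2, 5] / [4, 7] / [6]
  Insert 1 (step 8): P = [1, 3] / [2, 8] / [4, 9] / [6] / [7];  Q = [1, 3] / [2, 5] / [4, 7] / [6] / [8]
  Insert 5 (step 9): P = [1, 3, 5] / [2, 8] / [4, 9] / [6] / [7];  Q = [1, 3, 9] / [2, 5] / [4, 7] / [6] / [8]
Final shape: (3, 2, 2, 1, 1).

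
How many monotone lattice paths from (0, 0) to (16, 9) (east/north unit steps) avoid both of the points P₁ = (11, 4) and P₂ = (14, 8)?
Number of paths = 883010

Inclusion–exclusion. Total paths: C(25, 16) = 2042975. Through P₁: C(15, 11)·C(10, 5) = 343980. Through P₂: C(22, 14)·C(3, 2) = 959310. Since P₁ is strictly southwest of P₂, a monotone path through both must visit P₁ then P₂; paths through both = C(15, 11)·C(7, 3)·C(3, 2) = 143325. Avoid both = 2042975 − 343980 − 959310 + 143325 = 883010.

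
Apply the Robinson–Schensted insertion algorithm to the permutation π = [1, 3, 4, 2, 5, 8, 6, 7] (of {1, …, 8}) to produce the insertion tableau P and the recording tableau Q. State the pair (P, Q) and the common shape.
P = [1, 2, 4, 5, 6, 7] / [3, 8];  Q = [1, 2, 3, 5, 6, 8] / [4, 7];  common shape = (6, 2)

Row-insert the values π_1, π_2, … into P one at a time, bumping the leftmost entry strictly greater than the inserted value down to the next row. The recording tableau Q records, in position (i, j), the step at which that cell was added to P.
  Insert 1 (step 1): P = [1];  Q = [1]
  Insert 3 (step 2): P = [1, 3];  Q = [1, 2]
  Insert 4 (step 3): P = [1, 3, 4];  Q = [1, 2, 3]
  Insert 2 (step 4): P = [1, 2, 4] / [3];  Q = [1, 2, 3] / [4]
  Insert 5 (step 5): P = [1, 2, 4, 5] / [3];  Q = [1, 2, 3, 5] / [4]
  Insert 8 (step 6): P = [1, 2, 4, 5, 8] / [3];  Q = [1, 2, 3, 5, 6] / [4]
  Insert 6 (step 7): P = [1, 2, 4, 5, 6] / [3, 8];  Q = [1, 2, 3, 5, 6] / [4, 7]
  Insert 7 (step 8): P = [1, 2, 4, 5, 6, 7] / [3, 8];  Q = [1, 2, 3, 5, 6, 8] / [4, 7]
Final shape: (6, 2).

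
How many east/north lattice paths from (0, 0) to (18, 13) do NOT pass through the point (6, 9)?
Number of paths = 197143975

Total paths from (0, 0) to (18, 13): C(31, 18) = 206253075. Paths through (6, 9): (paths (0, 0) → (6, 9)) × (paths (6, 9) → (18, 13)) = C(15, 6) · C(16, 12) = 5005 · 1820 = 9109100. Avoidance count = 206253075 − 9109100 = 197143975.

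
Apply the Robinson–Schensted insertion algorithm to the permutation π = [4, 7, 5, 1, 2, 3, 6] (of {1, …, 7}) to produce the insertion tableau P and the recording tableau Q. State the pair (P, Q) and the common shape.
P = [1, 2, 3, 6] / [4, 5] / [7];  Q = [1, 2, 6, 7] / [3, 5] / [4];  common shape = (4, 2, 1)

Row-insert the values π_1, π_2, … into P one at a time, bumping the leftmost entry strictly greater than the inserted value down to the next row. The recording tableau Q records, in position (i, j), the step at which that cell was added to P.
  Insert 4 (step 1): P = [4];  Q = [1]
  Insert 7 (step 2): P = [4, 7];  Q = [1, 2]
  Insert 5 (step 3): P = [4, 5] / [7];  Q = [1, 2] / [3]
  Insert 1 (step 4): P = [1, 5] / [4] / [7];  Q = [1, 2] / [3] / [4]
  Insert 2 (step 5): P = [1, 2] / [4, 5] / [7];  Q = [1, 2] / [3, 5] / [4]
  Insert 3 (step 6): P = [1, 2, 3] / [4, 5] / [7];  Q = [1, 2, 6] / [3, 5] / [4]
  Insert 6 (step 7): P = [1, 2, 3, 6] / [4, 5] / [7];  Q = [1, 2, 6, 7] / [3, 5] / [4]
Final shape: (4, 2, 1).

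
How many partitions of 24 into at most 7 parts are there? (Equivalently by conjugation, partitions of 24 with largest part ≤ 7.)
p(24, parts ≤ 7) = 733

Use the recurrence p(n, m) = p(n, m−1) + p(n−m, m): either the largest part is < m (count p(n, m−1)) or the largest part is exactly m (remove one copy of m, count p(n−m, m)). With p(0, ·) = 1 this gives p(24, parts ≤ 7) = 733. (By conjugating Young diagrams, this also counts partitions of 24 into at most 7 parts.)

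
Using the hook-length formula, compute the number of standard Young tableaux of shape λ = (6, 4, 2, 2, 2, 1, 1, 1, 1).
# SYT of shape (6, 4, 2, 2, 2, 1, 1, 1, 1) = 75582000

Hook-length formula: f^λ = n! / Π hook(c), product over all cells c of the Young diagram. For λ = (6, 4, 2, 2, 2, 1, 1, 1, 1), n = 20 boxes. Hook lengths by row (left-to-right, top-to-bottom): [14, 9, 5, 4, 2, 1]; [11, 6, 2, 1]; [8, 3]; [7, 2]; [6, 1]; [4]; [3]; [2]; [1]. Product of hooks = 32188907520. So f^λ = 20! / 32188907520 = 2432902008176640000 / 32188907520 = 75582000.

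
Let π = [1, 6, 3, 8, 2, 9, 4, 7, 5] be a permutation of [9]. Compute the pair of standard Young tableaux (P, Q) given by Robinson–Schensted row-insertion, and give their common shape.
P = [1, 2, 4, 5] / [3, 7, 9] / [6, 8];  Q = [1, 2, 4, 6] / [3, 7, 8] / [5, 9];  common shape = (4, 3, 2)

Row-insert the values π_1, π_2, … into P one at a time, bumping the leftmost entry strictly greater than the inserted value down to the next row. The recording tableau Q records, in position (i, j), the step at which that cell was added to P.
  Insert 1 (step 1): P = [1];  Q = [1]
  Insert 6 (step 2): P = [1, 6];  Q = [1, 2]
  Insert 3 (step 3): P = [1, 3] / [6];  Q = [1, 2] / [3]
  Insert 8 (step 4): P = [1, 3, 8] / [6];  Q = [1, 2, 4] / [3]
  Insert 2 (step 5): P = [1, 2, 8] / [3] / [6];  Q = [1, 2, 4] / [3] / [5]
  Insert 9 (step 6): P = [1, 2, 8, 9] / [3] / [6];  Q = [1, 2, 4, 6] / [3] / [5]
  Insert 4 (step 7): P = [1, 2, 4, 9] / [3, 8] / [6];  Q = [1, 2, 4, 6] / [3, 7] / [5]
  Insert 7 (step 8): P = [1, 2, 4, 7] / [3, 8, 9] / [6];  Q = [1, 2, 4, 6] / [3, 7, 8] / [5]
  Insert 5 (step 9): P = [1, 2, 4, 5] / [3, 7, 9] / [6, 8];  Q = [1, 2, 4, 6] / [3, 7, 8] / [5, 9]
Final shape: (4, 3, 2).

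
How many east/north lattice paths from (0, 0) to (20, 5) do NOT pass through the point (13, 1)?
Number of paths = 48510

Total paths from (0, 0) to (20, 5): C(25, 20) = 53130. Paths through (13, 1): (paths (0, 0) → (13, 1)) × (paths (13, 1) → (20, 5)) = C(14, 13) · C(11, 7) = 14 · 330 = 4620. Avoidance count = 53130 − 4620 = 48510.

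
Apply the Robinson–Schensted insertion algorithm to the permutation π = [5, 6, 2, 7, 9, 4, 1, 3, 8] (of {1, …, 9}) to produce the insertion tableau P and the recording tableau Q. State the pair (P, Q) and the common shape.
P = [1, 3, 7, 8] / [2, 4, 9] / [5, 6];  Q = [1, 2, 4, 5] / [3, 6, 9] / [7, 8];  common shape = (4, 3, 2)

Row-insert the values π_1, π_2, … into P one at a time, bumping the leftmost entry strictly greater than the inserted value down to the next row. The recording tableau Q records, in position (i, j), the step at which that cell was added to P.
  Insert 5 (step 1): P = [5];  Q = [1]
  Insert 6 (step 2): P = [5, 6];  Q = [1, 2]
  Insert 2 (step 3): P = [2, 6] / [5];  Q = [1, 2] / [3]
  Insert 7 (step 4): P = [2, 6, 7] / [5];  Q = [1, 2, 4] / [3]
  Insert 9 (step 5): P = [2, 6, 7, 9] / [5];  Q = [1, 2, 4, 5] / [3]
  Insert 4 (step 6): P = [2, 4, 7, 9] / [5, 6];  Q = [1, 2, 4, 5] / [3, 6]
  Insert 1 (step 7): P = [1, 4, 7, 9] / [2, 6] / [5];  Q = [1, 2, 4, 5] / [3, 6] / [7]
  Insert 3 (step 8): P = [1, 3, 7, 9] / [2, 4] / [5, 6];  Q = [1, 2, 4, 5] / [3, 6] / [7, 8]
  Insert 8 (step 9): P = [1, 3, 7, 8] / [2, 4, 9] / [5, 6];  Q = [1, 2, 4, 5] / [3, 6, 9] / [7, 8]
Final shape: (4, 3, 2).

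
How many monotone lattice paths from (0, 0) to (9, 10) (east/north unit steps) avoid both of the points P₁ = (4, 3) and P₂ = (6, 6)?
Number of paths = 44568

Inclusion–exclusion. Total paths: C(19, 9) = 92378. Through P₁: C(7, 4)·C(12, 5) = 27720. Through P₂: C(12, 6)·C(7, 3) = 32340. Since P₁ is strictly southwest of P₂, a monotone path through both must visit P₁ then P₂; paths through both = C(7, 4)·C(5, 2)·C(7, 3) = 12250. Avoid both = 92378 − 27720 − 32340 + 12250 = 44568.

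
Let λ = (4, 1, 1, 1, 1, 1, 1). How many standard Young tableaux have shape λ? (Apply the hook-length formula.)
# SYT of shape (4, 1, 1, 1, 1, 1, 1) = 84

Hook-length formula: f^λ = n! / Π hook(c), product over all cells c of the Young diagram. For λ = (4, 1, 1, 1, 1, 1, 1), n = 10 boxes. Hook lengths by row (left-to-right, top-to-bottom): [10, 3, 2, 1]; [6]; [5]; [4]; [3]; [2]; [1]. Product of hooks = 43200. So f^λ = 10! / 43200 = 3628800 / 43200 = 84.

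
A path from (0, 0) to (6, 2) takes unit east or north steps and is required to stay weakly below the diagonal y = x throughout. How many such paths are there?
Number of paths = 20

By the reflection principle (André's argument), the number of monotone paths to (6, 2) with n ≤ m that never go above y = x is C(8, 6) − C(8, 7) = 28 − 8 = 20.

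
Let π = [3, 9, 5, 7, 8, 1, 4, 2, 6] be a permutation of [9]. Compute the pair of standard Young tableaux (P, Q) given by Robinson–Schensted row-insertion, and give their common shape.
P = [1, 2, 6, 8] / [3, 4, 7] / [5] / [9];  Q = [1, 2, 4, 5] / [3, 7, 9] / [6] / [8];  common shape = (4, 3, 1, 1)

Row-insert the values π_1, π_2, … into P one at a time, bumping the leftmost entry strictly greater than the inserted value down to the next row. The recording tableau Q records, in position (i, j), the step at which that cell was added to P.
  Insert 3 (step 1): P = [3];  Q = [1]
  Insert 9 (step 2): P = [3, 9];  Q = [1, 2]
  Insert 5 (step 3): P = [3, 5] / [9];  Q = [1, 2] / [3]
  Insert 7 (step 4): P = [3, 5, 7] / [9];  Q = [1, 2, 4] / [3]
  Insert 8 (step 5): P = [3, 5, 7, 8] / [9];  Q = [1, 2, 4, 5] / [3]
  Insert 1 (step 6): P = [1, 5, 7, 8] / [3] / [9];  Q = [1, 2, 4, 5] / [3] / [6]
  Insert 4 (step 7): P = [1, 4, 7, 8] / [3, 5] / [9];  Q = [1, 2, 4, 5] / [3, 7] / [6]
  Insert 2 (step 8): P = [1, 2, 7, 8] / [3, 4] / [5] / [9];  Q = [1, 2, 4, 5] / [3, 7] / [6] / [8]
  Insert 6 (step 9): P = [1, 2, 6, 8] / [3, 4, 7] / [5] / [9];  Q = [1, 2, 4, 5] / [3, 7, 9] / [6] / [8]
Final shape: (4, 3, 1, 1).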